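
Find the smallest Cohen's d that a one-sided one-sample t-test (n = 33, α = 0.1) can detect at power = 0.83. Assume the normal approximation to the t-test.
d ≈ 0.39

Minimum detectable effect (one-sample t-test, normal approximation):
d = (z_α + z_β) / √n
d = (1.282 + 0.954) / √33
d = 2.236 / 5.745
d ≈ 0.39

By Cohen's convention (0.2 small / 0.5 medium / 0.8 large): small effect.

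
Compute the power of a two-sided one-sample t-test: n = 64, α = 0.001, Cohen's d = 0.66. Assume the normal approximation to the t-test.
Power ≈ 0.98

Power calculation (one-sample t-test, normal approximation):
z_β = d · √n - z_{α/2}
z_β = 0.66 · √64 - 3.291
z_β = 0.66 · 8.000 - 3.291
z_β = 1.989

Power = Φ(z_β) = Φ(1.989) ≈ 0.977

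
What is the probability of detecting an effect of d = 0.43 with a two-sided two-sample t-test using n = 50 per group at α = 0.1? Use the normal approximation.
Power ≈ 0.69

Power calculation (two-sample t-test, normal approximation):
z_β = d · √(n/2) - z_{α/2}
z_β = 0.43 · √(50/2) - 1.645
z_β = 0.43 · 5.000 - 1.645
z_β = 0.505

Power = Φ(z_β) = Φ(0.505) ≈ 0.693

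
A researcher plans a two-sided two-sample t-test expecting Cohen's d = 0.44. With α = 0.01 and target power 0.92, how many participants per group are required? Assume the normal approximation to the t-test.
n = 164 per group

Sample size formula (two-sample t-test, normal approximation):
n = 2 · ((z_{α/2} + z_β) / d)²

z_{α/2} = 2.576 (for α = 0.01, two-sided)
z_β = 1.405 (for power = 0.92)
d = 0.44

n = 2 · ((2.576 + 1.405) / 0.44)²
n = 2 · (9.048)²
n ≈ 163.73
Round up to the next whole number: n = 164 per group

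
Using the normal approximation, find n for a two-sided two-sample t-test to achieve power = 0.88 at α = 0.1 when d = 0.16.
n = 622 per group

Sample size formula (two-sample t-test, normal approximation):
n = 2 · ((z_{α/2} + z_β) / d)²

z_{α/2} = 1.645 (for α = 0.1, two-sided)
z_β = 1.175 (for power = 0.88)
d = 0.16

n = 2 · ((1.645 + 1.175) / 0.16)²
n = 2 · (17.625)²
n ≈ 621.28
Round up to the next whole number: n = 622 per group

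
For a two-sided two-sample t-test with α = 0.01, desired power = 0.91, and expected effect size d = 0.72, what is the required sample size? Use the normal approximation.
n = 60 per group

Sample size formula (two-sample t-test, normal approximation):
n = 2 · ((z_{α/2} + z_β) / d)²

z_{α/2} = 2.576 (for α = 0.01, two-sided)
z_β = 1.341 (for power = 0.91)
d = 0.72

n = 2 · ((2.576 + 1.341) / 0.72)²
n = 2 · (5.440)²
n ≈ 59.19
Round up to the next whole number: n = 60 per group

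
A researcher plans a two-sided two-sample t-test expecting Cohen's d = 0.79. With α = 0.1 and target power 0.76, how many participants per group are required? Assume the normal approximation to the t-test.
n = 18 per group

Sample size formula (two-sample t-test, normal approximation):
n = 2 · ((z_{α/2} + z_β) / d)²

z_{α/2} = 1.645 (for α = 0.1, two-sided)
z_β = 0.706 (for power = 0.76)
d = 0.79

n = 2 · ((1.645 + 0.706) / 0.79)²
n = 2 · (2.976)²
n ≈ 17.71
Round up to the next whole number: n = 18 per group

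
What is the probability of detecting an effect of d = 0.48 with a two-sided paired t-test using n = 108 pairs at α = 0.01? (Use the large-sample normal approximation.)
Power ≈ 0.99

Power calculation (paired t-test, normal approximation):
z_β = d · √n - z_{α/2}
z_β = 0.48 · √108 - 2.576
z_β = 0.48 · 10.392 - 2.576
z_β = 2.412

Power = Φ(z_β) = Φ(2.412) ≈ 0.992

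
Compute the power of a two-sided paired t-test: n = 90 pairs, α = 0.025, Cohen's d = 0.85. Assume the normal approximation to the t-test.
Power ≈ 1.00

Power calculation (paired t-test, normal approximation):
z_β = d · √n - z_{α/2}
z_β = 0.85 · √90 - 2.241
z_β = 0.85 · 9.487 - 2.241
z_β = 5.822

Power = Φ(z_β) = Φ(5.822) ≈ 1.000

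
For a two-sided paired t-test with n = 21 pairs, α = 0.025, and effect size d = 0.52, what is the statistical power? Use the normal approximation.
Power ≈ 0.56

Power calculation (paired t-test, normal approximation):
z_β = d · √n - z_{α/2}
z_β = 0.52 · √21 - 2.241
z_β = 0.52 · 4.583 - 2.241
z_β = 0.142

Power = Φ(z_β) = Φ(0.142) ≈ 0.556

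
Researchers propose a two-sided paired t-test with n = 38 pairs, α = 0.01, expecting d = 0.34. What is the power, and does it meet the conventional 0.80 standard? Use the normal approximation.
Power ≈ 0.32; the study is underpowered (power < 0.80)

Power calculation (paired t-test, normal approximation):
z_β = d · √n - z_{α/2}
z_β = 0.34 · √38 - 2.576
z_β = 0.34 · 6.164 - 2.576
z_β = -0.480

Power = Φ(z_β) = Φ(-0.480) ≈ 0.316

Effect size d = 0.34 is small by Cohen's convention (0.2/0.5/0.8).

Threshold: power ≥ 0.80 is conventionally adequate.
Power ≈ 0.32 → the study is underpowered (power < 0.80).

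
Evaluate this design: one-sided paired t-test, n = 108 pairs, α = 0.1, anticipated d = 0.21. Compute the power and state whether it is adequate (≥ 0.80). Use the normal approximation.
Power ≈ 0.82; the study is adequately powered (power ≥ 0.80)

Power calculation (paired t-test, normal approximation):
z_β = d · √n - z_α
z_β = 0.21 · √108 - 1.282
z_β = 0.21 · 10.392 - 1.282
z_β = 0.901

Power = Φ(z_β) = Φ(0.901) ≈ 0.816

Effect size d = 0.21 is small by Cohen's convention (0.2/0.5/0.8).

Threshold: power ≥ 0.80 is conventionally adequate.
Power ≈ 0.82 → the study is adequately powered (power ≥ 0.80).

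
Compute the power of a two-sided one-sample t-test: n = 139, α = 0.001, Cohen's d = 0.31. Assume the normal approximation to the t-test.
Power ≈ 0.64

Power calculation (one-sample t-test, normal approximation):
z_β = d · √n - z_{α/2}
z_β = 0.31 · √139 - 3.291
z_β = 0.31 · 11.790 - 3.291
z_β = 0.364

Power = Φ(z_β) = Φ(0.364) ≈ 0.642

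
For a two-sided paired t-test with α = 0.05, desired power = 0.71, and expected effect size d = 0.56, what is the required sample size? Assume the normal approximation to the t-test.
n = 21 pairs

Sample size formula (paired t-test, normal approximation):
n = ((z_{α/2} + z_β) / d)²

z_{α/2} = 1.960 (for α = 0.05, two-sided)
z_β = 0.553 (for power = 0.71)
d = 0.56

n = ((1.960 + 0.553) / 0.56)²
n = (4.488)²
n ≈ 20.14
Round up to the next whole number: n = 21 pairs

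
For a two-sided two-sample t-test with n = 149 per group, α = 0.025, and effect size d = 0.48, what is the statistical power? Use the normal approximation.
Power ≈ 0.97

Power calculation (two-sample t-test, normal approximation):
z_β = d · √(n/2) - z_{α/2}
z_β = 0.48 · √(149/2) - 2.241
z_β = 0.48 · 8.631 - 2.241
z_β = 1.902

Power = Φ(z_β) = Φ(1.902) ≈ 0.971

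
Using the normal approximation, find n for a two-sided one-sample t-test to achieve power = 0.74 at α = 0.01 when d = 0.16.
n = 405

Sample size formula (one-sample t-test, normal approximation):
n = ((z_{α/2} + z_β) / d)²

z_{α/2} = 2.576 (for α = 0.01, two-sided)
z_β = 0.643 (for power = 0.74)
d = 0.16

n = ((2.576 + 0.643) / 0.16)²
n = (20.119)²
n ≈ 404.77
Round up to the next whole number: n = 405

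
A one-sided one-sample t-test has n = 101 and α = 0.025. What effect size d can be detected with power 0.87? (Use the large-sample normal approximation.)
d ≈ 0.31

Minimum detectable effect (one-sample t-test, normal approximation):
d = (z_α + z_β) / √n
d = (1.960 + 1.126) / √101
d = 3.086 / 10.050
d ≈ 0.31

By Cohen's convention (0.2 small / 0.5 medium / 0.8 large): small effect.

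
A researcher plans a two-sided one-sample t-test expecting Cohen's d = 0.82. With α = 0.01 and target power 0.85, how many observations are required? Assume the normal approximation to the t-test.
n = 20

Sample size formula (one-sample t-test, normal approximation):
n = ((z_{α/2} + z_β) / d)²

z_{α/2} = 2.576 (for α = 0.01, two-sided)
z_β = 1.036 (for power = 0.85)
d = 0.82

n = ((2.576 + 1.036) / 0.82)²
n = (4.405)²
n ≈ 19.40
Round up to the next whole number: n = 20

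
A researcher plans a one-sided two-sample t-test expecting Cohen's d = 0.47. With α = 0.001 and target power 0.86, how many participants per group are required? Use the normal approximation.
n = 158 per group

Sample size formula (two-sample t-test, normal approximation):
n = 2 · ((z_α + z_β) / d)²

z_α = 3.090 (for α = 0.001, one-sided)
z_β = 1.080 (for power = 0.86)
d = 0.47

n = 2 · ((3.090 + 1.080) / 0.47)²
n = 2 · (8.872)²
n ≈ 157.42
Round up to the next whole number: n = 158 per group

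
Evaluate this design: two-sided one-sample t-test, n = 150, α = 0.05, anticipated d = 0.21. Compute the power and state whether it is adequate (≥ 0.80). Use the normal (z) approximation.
Power ≈ 0.73; the study is underpowered (power < 0.80)

Power calculation (one-sample t-test, normal approximation):
z_β = d · √n - z_{α/2}
z_β = 0.21 · √150 - 1.960
z_β = 0.21 · 12.247 - 1.960
z_β = 0.612

Power = Φ(z_β) = Φ(0.612) ≈ 0.730

Effect size d = 0.21 is small by Cohen's convention (0.2/0.5/0.8).

Threshold: power ≥ 0.80 is conventionally adequate.
Power ≈ 0.73 → the study is underpowered (power < 0.80).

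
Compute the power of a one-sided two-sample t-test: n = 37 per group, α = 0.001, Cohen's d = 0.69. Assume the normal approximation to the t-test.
Power ≈ 0.45

Power calculation (two-sample t-test, normal approximation):
z_β = d · √(n/2) - z_α
z_β = 0.69 · √(37/2) - 3.090
z_β = 0.69 · 4.301 - 3.090
z_β = -0.122

Power = Φ(z_β) = Φ(-0.122) ≈ 0.451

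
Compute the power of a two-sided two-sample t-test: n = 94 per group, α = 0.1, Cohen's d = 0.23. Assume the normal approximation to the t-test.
Power ≈ 0.47

Power calculation (two-sample t-test, normal approximation):
z_β = d · √(n/2) - z_{α/2}
z_β = 0.23 · √(94/2) - 1.645
z_β = 0.23 · 6.856 - 1.645
z_β = -0.068

Power = Φ(z_β) = Φ(-0.068) ≈ 0.473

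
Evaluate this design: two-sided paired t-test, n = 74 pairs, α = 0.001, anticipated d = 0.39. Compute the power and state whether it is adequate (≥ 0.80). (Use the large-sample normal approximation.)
Power ≈ 0.53; the study is underpowered (power < 0.80)

Power calculation (paired t-test, normal approximation):
z_β = d · √n - z_{α/2}
z_β = 0.39 · √74 - 3.291
z_β = 0.39 · 8.602 - 3.291
z_β = 0.064

Power = Φ(z_β) = Φ(0.064) ≈ 0.526

Effect size d = 0.39 is small by Cohen's convention (0.2/0.5/0.8).

Threshold: power ≥ 0.80 is conventionally adequate.
Power ≈ 0.53 → the study is underpowered (power < 0.80).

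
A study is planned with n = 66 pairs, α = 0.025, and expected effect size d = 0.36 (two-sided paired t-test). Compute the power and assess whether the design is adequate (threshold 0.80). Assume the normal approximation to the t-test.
Power ≈ 0.75; the study is underpowered (power < 0.80)

Power calculation (paired t-test, normal approximation):
z_β = d · √n - z_{α/2}
z_β = 0.36 · √66 - 2.241
z_β = 0.36 · 8.124 - 2.241
z_β = 0.683

Power = Φ(z_β) = Φ(0.683) ≈ 0.753

Effect size d = 0.36 is small by Cohen's convention (0.2/0.5/0.8).

Threshold: power ≥ 0.80 is conventionally adequate.
Power ≈ 0.75 → the study is underpowered (power < 0.80).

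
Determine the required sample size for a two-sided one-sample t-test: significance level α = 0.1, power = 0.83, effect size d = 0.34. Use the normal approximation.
n = 59

Sample size formula (one-sample t-test, normal approximation):
n = ((z_{α/2} + z_β) / d)²

z_{α/2} = 1.645 (for α = 0.1, two-sided)
z_β = 0.954 (for power = 0.83)
d = 0.34

n = ((1.645 + 0.954) / 0.34)²
n = (7.644)²
n ≈ 58.43
Round up to the next whole number: n = 59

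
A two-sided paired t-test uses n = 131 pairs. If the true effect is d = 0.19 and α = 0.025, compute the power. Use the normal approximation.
Power ≈ 0.47

Power calculation (paired t-test, normal approximation):
z_β = d · √n - z_{α/2}
z_β = 0.19 · √131 - 2.241
z_β = 0.19 · 11.446 - 2.241
z_β = -0.067

Power = Φ(z_β) = Φ(-0.067) ≈ 0.473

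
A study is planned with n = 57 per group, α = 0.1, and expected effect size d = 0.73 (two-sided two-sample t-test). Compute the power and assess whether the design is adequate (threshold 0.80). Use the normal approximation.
Power ≈ 0.99; the study is adequately powered (power ≥ 0.80)

Power calculation (two-sample t-test, normal approximation):
z_β = d · √(n/2) - z_{α/2}
z_β = 0.73 · √(57/2) - 1.645
z_β = 0.73 · 5.339 - 1.645
z_β = 2.252

Power = Φ(z_β) = Φ(2.252) ≈ 0.988

Effect size d = 0.73 is medium by Cohen's convention (0.2/0.5/0.8).

Threshold: power ≥ 0.80 is conventionally adequate.
Power ≈ 0.99 → the study is adequately powered (power ≥ 0.80).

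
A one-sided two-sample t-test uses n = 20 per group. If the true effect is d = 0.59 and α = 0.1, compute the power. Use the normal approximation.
Power ≈ 0.72

Power calculation (two-sample t-test, normal approximation):
z_β = d · √(n/2) - z_α
z_β = 0.59 · √(20/2) - 1.282
z_β = 0.59 · 3.162 - 1.282
z_β = 0.584

Power = Φ(z_β) = Φ(0.584) ≈ 0.720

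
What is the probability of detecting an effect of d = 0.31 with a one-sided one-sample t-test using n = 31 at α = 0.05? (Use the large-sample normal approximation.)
Power ≈ 0.53

Power calculation (one-sample t-test, normal approximation):
z_β = d · √n - z_α
z_β = 0.31 · √31 - 1.645
z_β = 0.31 · 5.568 - 1.645
z_β = 0.081

Power = Φ(z_β) = Φ(0.081) ≈ 0.532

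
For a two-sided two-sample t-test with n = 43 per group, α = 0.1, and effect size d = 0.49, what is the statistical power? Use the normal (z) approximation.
Power ≈ 0.73

Power calculation (two-sample t-test, normal approximation):
z_β = d · √(n/2) - z_{α/2}
z_β = 0.49 · √(43/2) - 1.645
z_β = 0.49 · 4.637 - 1.645
z_β = 0.627

Power = Φ(z_β) = Φ(0.627) ≈ 0.735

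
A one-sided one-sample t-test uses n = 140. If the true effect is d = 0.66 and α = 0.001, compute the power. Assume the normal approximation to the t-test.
Power ≈ 1.00

Power calculation (one-sample t-test, normal approximation):
z_β = d · √n - z_α
z_β = 0.66 · √140 - 3.090
z_β = 0.66 · 11.832 - 3.090
z_β = 4.719

Power = Φ(z_β) = Φ(4.719) ≈ 1.000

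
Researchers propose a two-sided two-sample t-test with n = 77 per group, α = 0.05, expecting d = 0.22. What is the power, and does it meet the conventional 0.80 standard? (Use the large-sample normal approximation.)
Power ≈ 0.28; the study is underpowered (power < 0.80)

Power calculation (two-sample t-test, normal approximation):
z_β = d · √(n/2) - z_{α/2}
z_β = 0.22 · √(77/2) - 1.960
z_β = 0.22 · 6.205 - 1.960
z_β = -0.595

Power = Φ(z_β) = Φ(-0.595) ≈ 0.276

Effect size d = 0.22 is small by Cohen's convention (0.2/0.5/0.8).

Threshold: power ≥ 0.80 is conventionally adequate.
Power ≈ 0.28 → the study is underpowered (power < 0.80).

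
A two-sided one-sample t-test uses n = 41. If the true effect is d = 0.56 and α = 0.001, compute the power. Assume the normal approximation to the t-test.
Power ≈ 0.62

Power calculation (one-sample t-test, normal approximation):
z_β = d · √n - z_{α/2}
z_β = 0.56 · √41 - 3.291
z_β = 0.56 · 6.403 - 3.291
z_β = 0.295

Power = Φ(z_β) = Φ(0.295) ≈ 0.616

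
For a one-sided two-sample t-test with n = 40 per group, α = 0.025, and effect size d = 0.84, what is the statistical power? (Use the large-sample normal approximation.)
Power ≈ 0.96

Power calculation (two-sample t-test, normal approximation):
z_β = d · √(n/2) - z_α
z_β = 0.84 · √(40/2) - 1.960
z_β = 0.84 · 4.472 - 1.960
z_β = 1.797

Power = Φ(z_β) = Φ(1.797) ≈ 0.964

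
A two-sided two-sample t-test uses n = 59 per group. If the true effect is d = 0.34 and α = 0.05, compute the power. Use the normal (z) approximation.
Power ≈ 0.45

Power calculation (two-sample t-test, normal approximation):
z_β = d · √(n/2) - z_{α/2}
z_β = 0.34 · √(59/2) - 1.960
z_β = 0.34 · 5.431 - 1.960
z_β = -0.113

Power = Φ(z_β) = Φ(-0.113) ≈ 0.455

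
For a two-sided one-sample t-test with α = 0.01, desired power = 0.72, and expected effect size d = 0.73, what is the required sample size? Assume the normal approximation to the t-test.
n = 19

Sample size formula (one-sample t-test, normal approximation):
n = ((z_{α/2} + z_β) / d)²

z_{α/2} = 2.576 (for α = 0.01, two-sided)
z_β = 0.583 (for power = 0.72)
d = 0.73

n = ((2.576 + 0.583) / 0.73)²
n = (4.327)²
n ≈ 18.72
Round up to the next whole number: n = 19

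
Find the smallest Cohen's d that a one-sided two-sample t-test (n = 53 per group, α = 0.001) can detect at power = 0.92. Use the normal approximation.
d ≈ 0.87

Minimum detectable effect (two-sample t-test, normal approximation):
d = (z_α + z_β) / √(n/2)
d = (3.090 + 1.405) / √(53/2)
d = 4.495 / 5.148
d ≈ 0.87

By Cohen's convention (0.2 small / 0.5 medium / 0.8 large): large effect.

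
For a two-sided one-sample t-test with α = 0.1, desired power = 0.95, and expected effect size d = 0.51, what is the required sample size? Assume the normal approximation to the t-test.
n = 42

Sample size formula (one-sample t-test, normal approximation):
n = ((z_{α/2} + z_β) / d)²

z_{α/2} = 1.645 (for α = 0.1, two-sided)
z_β = 1.645 (for power = 0.95)
d = 0.51

n = ((1.645 + 1.645) / 0.51)²
n = (6.451)²
n ≈ 41.62
Round up to the next whole number: n = 42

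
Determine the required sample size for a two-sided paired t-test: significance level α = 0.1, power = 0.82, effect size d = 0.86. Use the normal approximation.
n = 9 pairs

Sample size formula (paired t-test, normal approximation):
n = ((z_{α/2} + z_β) / d)²

z_{α/2} = 1.645 (for α = 0.1, two-sided)
z_β = 0.915 (for power = 0.82)
d = 0.86

n = ((1.645 + 0.915) / 0.86)²
n = (2.977)²
n ≈ 8.86
Round up to the next whole number: n = 9 pairs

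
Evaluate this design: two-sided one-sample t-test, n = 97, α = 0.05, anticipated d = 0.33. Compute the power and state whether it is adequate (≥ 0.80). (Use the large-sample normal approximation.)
Power ≈ 0.90; the study is adequately powered (power ≥ 0.80)

Power calculation (one-sample t-test, normal approximation):
z_β = d · √n - z_{α/2}
z_β = 0.33 · √97 - 1.960
z_β = 0.33 · 9.849 - 1.960
z_β = 1.290

Power = Φ(z_β) = Φ(1.290) ≈ 0.902

Effect size d = 0.33 is small by Cohen's convention (0.2/0.5/0.8).

Threshold: power ≥ 0.80 is conventionally adequate.
Power ≈ 0.90 → the study is adequately powered (power ≥ 0.80).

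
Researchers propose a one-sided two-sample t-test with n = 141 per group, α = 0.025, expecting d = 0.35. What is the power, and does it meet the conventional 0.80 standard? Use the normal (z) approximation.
Power ≈ 0.84; the study is adequately powered (power ≥ 0.80)

Power calculation (two-sample t-test, normal approximation):
z_β = d · √(n/2) - z_α
z_β = 0.35 · √(141/2) - 1.960
z_β = 0.35 · 8.396 - 1.960
z_β = 0.979

Power = Φ(z_β) = Φ(0.979) ≈ 0.836

Effect size d = 0.35 is small by Cohen's convention (0.2/0.5/0.8).

Threshold: power ≥ 0.80 is conventionally adequate.
Power ≈ 0.84 → the study is adequately powered (power ≥ 0.80).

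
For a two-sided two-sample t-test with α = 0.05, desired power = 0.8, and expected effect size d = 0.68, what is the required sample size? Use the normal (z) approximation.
n = 34 per group

Sample size formula (two-sample t-test, normal approximation):
n = 2 · ((z_{α/2} + z_β) / d)²

z_{α/2} = 1.960 (for α = 0.05, two-sided)
z_β = 0.842 (for power = 0.8)
d = 0.68

n = 2 · ((1.960 + 0.842) / 0.68)²
n = 2 · (4.121)²
n ≈ 33.97
Round up to the next whole number: n = 34 per group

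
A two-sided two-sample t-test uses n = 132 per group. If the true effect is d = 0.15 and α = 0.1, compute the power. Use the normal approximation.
Power ≈ 0.33

Power calculation (two-sample t-test, normal approximation):
z_β = d · √(n/2) - z_{α/2}
z_β = 0.15 · √(132/2) - 1.645
z_β = 0.15 · 8.124 - 1.645
z_β = -0.426

Power = Φ(z_β) = Φ(-0.426) ≈ 0.335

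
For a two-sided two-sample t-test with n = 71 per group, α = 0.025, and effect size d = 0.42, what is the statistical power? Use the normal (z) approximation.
Power ≈ 0.60

Power calculation (two-sample t-test, normal approximation):
z_β = d · √(n/2) - z_{α/2}
z_β = 0.42 · √(71/2) - 2.241
z_β = 0.42 · 5.958 - 2.241
z_β = 0.261

Power = Φ(z_β) = Φ(0.261) ≈ 0.603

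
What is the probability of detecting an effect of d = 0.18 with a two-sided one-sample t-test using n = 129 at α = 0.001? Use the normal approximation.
Power ≈ 0.11

Power calculation (one-sample t-test, normal approximation):
z_β = d · √n - z_{α/2}
z_β = 0.18 · √129 - 3.291
z_β = 0.18 · 11.358 - 3.291
z_β = -1.246

Power = Φ(z_β) = Φ(-1.246) ≈ 0.106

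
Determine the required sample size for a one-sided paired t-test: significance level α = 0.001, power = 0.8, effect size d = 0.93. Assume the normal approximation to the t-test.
n = 18 pairs

Sample size formula (paired t-test, normal approximation):
n = ((z_α + z_β) / d)²

z_α = 3.090 (for α = 0.001, one-sided)
z_β = 0.842 (for power = 0.8)
d = 0.93

n = ((3.090 + 0.842) / 0.93)²
n = (4.228)²
n ≈ 17.88
Round up to the next whole number: n = 18 pairs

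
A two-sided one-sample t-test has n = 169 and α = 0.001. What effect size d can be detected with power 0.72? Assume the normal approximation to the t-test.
d ≈ 0.30

Minimum detectable effect (one-sample t-test, normal approximation):
d = (z_{α/2} + z_β) / √n
d = (3.291 + 0.583) / √169
d = 3.873 / 13.000
d ≈ 0.30

By Cohen's convention (0.2 small / 0.5 medium / 0.8 large): small effect.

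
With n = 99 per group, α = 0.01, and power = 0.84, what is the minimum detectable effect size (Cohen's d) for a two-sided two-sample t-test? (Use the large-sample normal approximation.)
d ≈ 0.51

Minimum detectable effect (two-sample t-test, normal approximation):
d = (z_{α/2} + z_β) / √(n/2)
d = (2.576 + 0.994) / √(99/2)
d = 3.570 / 7.036
d ≈ 0.51

By Cohen's convention (0.2 small / 0.5 medium / 0.8 large): medium effect.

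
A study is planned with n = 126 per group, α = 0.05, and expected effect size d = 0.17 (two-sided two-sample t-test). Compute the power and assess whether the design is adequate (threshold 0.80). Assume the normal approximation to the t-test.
Power ≈ 0.27; the study is underpowered (power < 0.80)

Power calculation (two-sample t-test, normal approximation):
z_β = d · √(n/2) - z_{α/2}
z_β = 0.17 · √(126/2) - 1.960
z_β = 0.17 · 7.937 - 1.960
z_β = -0.611

Power = Φ(z_β) = Φ(-0.611) ≈ 0.271

Effect size d = 0.17 is very small by Cohen's convention (0.2/0.5/0.8).

Threshold: power ≥ 0.80 is conventionally adequate.
Power ≈ 0.27 → the study is underpowered (power < 0.80).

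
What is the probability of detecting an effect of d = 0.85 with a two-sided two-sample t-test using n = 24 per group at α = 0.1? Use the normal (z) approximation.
Power ≈ 0.90

Power calculation (two-sample t-test, normal approximation):
z_β = d · √(n/2) - z_{α/2}
z_β = 0.85 · √(24/2) - 1.645
z_β = 0.85 · 3.464 - 1.645
z_β = 1.300

Power = Φ(z_β) = Φ(1.300) ≈ 0.903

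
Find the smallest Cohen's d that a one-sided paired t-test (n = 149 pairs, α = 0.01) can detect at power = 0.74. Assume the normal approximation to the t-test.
d ≈ 0.24

Minimum detectable effect (paired t-test, normal approximation):
d = (z_α + z_β) / √n
d = (2.326 + 0.643) / √149
d = 2.970 / 12.207
d ≈ 0.24

By Cohen's convention (0.2 small / 0.5 medium / 0.8 large): small effect.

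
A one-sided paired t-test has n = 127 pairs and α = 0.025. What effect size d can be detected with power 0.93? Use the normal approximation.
d ≈ 0.30

Minimum detectable effect (paired t-test, normal approximation):
d = (z_α + z_β) / √n
d = (1.960 + 1.476) / √127
d = 3.436 / 11.269
d ≈ 0.30

By Cohen's convention (0.2 small / 0.5 medium / 0.8 large): small effect.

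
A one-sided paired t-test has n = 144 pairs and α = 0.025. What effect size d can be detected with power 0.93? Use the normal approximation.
d ≈ 0.29

Minimum detectable effect (paired t-test, normal approximation):
d = (z_α + z_β) / √n
d = (1.960 + 1.476) / √144
d = 3.436 / 12.000
d ≈ 0.29

By Cohen's convention (0.2 small / 0.5 medium / 0.8 large): small effect.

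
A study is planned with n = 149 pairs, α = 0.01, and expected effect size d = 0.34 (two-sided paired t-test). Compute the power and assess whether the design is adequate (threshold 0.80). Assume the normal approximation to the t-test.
Power ≈ 0.94; the study is adequately powered (power ≥ 0.80)

Power calculation (paired t-test, normal approximation):
z_β = d · √n - z_{α/2}
z_β = 0.34 · √149 - 2.576
z_β = 0.34 · 12.207 - 2.576
z_β = 1.574

Power = Φ(z_β) = Φ(1.574) ≈ 0.942

Effect size d = 0.34 is small by Cohen's convention (0.2/0.5/0.8).

Threshold: power ≥ 0.80 is conventionally adequate.
Power ≈ 0.94 → the study is adequately powered (power ≥ 0.80).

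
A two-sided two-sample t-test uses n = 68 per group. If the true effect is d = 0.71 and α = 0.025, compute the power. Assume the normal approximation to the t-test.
Power ≈ 0.97

Power calculation (two-sample t-test, normal approximation):
z_β = d · √(n/2) - z_{α/2}
z_β = 0.71 · √(68/2) - 2.241
z_β = 0.71 · 5.831 - 2.241
z_β = 1.899

Power = Φ(z_β) = Φ(1.899) ≈ 0.971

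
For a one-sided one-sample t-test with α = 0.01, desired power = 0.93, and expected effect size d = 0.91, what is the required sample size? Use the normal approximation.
n = 18

Sample size formula (one-sample t-test, normal approximation):
n = ((z_α + z_β) / d)²

z_α = 2.326 (for α = 0.01, one-sided)
z_β = 1.476 (for power = 0.93)
d = 0.91

n = ((2.326 + 1.476) / 0.91)²
n = (4.178)²
n ≈ 17.46
Round up to the next whole number: n = 18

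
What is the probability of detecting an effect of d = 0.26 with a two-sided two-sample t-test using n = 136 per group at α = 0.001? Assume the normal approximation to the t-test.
Power ≈ 0.13

Power calculation (two-sample t-test, normal approximation):
z_β = d · √(n/2) - z_{α/2}
z_β = 0.26 · √(136/2) - 3.291
z_β = 0.26 · 8.246 - 3.291
z_β = -1.147

Power = Φ(z_β) = Φ(-1.147) ≈ 0.126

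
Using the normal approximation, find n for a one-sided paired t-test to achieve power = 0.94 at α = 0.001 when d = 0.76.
n = 38 pairs

Sample size formula (paired t-test, normal approximation):
n = ((z_α + z_β) / d)²

z_α = 3.090 (for α = 0.001, one-sided)
z_β = 1.555 (for power = 0.94)
d = 0.76

n = ((3.090 + 1.555) / 0.76)²
n = (6.112)²
n ≈ 37.36
Round up to the next whole number: n = 38 pairs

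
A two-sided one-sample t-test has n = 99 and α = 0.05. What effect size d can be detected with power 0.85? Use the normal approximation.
d ≈ 0.30

Minimum detectable effect (one-sample t-test, normal approximation):
d = (z_{α/2} + z_β) / √n
d = (1.960 + 1.036) / √99
d = 2.996 / 9.950
d ≈ 0.30

By Cohen's convention (0.2 small / 0.5 medium / 0.8 large): small effect.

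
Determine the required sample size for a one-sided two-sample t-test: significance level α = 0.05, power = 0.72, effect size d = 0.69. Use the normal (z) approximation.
n = 21 per group

Sample size formula (two-sample t-test, normal approximation):
n = 2 · ((z_α + z_β) / d)²

z_α = 1.645 (for α = 0.05, one-sided)
z_β = 0.583 (for power = 0.72)
d = 0.69

n = 2 · ((1.645 + 0.583) / 0.69)²
n = 2 · (3.229)²
n ≈ 20.85
Round up to the next whole number: n = 21 per group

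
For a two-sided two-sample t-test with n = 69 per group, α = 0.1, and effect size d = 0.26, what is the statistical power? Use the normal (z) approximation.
Power ≈ 0.45

Power calculation (two-sample t-test, normal approximation):
z_β = d · √(n/2) - z_{α/2}
z_β = 0.26 · √(69/2) - 1.645
z_β = 0.26 · 5.874 - 1.645
z_β = -0.118

Power = Φ(z_β) = Φ(-0.118) ≈ 0.453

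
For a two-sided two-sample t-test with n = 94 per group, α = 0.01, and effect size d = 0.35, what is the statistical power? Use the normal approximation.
Power ≈ 0.43

Power calculation (two-sample t-test, normal approximation):
z_β = d · √(n/2) - z_{α/2}
z_β = 0.35 · √(94/2) - 2.576
z_β = 0.35 · 6.856 - 2.576
z_β = -0.176

Power = Φ(z_β) = Φ(-0.176) ≈ 0.430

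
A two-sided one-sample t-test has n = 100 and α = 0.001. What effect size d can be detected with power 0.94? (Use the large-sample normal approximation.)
d ≈ 0.48

Minimum detectable effect (one-sample t-test, normal approximation):
d = (z_{α/2} + z_β) / √n
d = (3.291 + 1.555) / √100
d = 4.845 / 10.000
d ≈ 0.48

By Cohen's convention (0.2 small / 0.5 medium / 0.8 large): small effect.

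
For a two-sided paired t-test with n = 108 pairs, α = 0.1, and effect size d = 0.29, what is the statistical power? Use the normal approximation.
Power ≈ 0.91

Power calculation (paired t-test, normal approximation):
z_β = d · √n - z_{α/2}
z_β = 0.29 · √108 - 1.645
z_β = 0.29 · 10.392 - 1.645
z_β = 1.369

Power = Φ(z_β) = Φ(1.369) ≈ 0.914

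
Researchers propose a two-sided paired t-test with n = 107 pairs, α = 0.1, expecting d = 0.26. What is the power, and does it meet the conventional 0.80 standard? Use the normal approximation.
Power ≈ 0.85; the study is adequately powered (power ≥ 0.80)

Power calculation (paired t-test, normal approximation):
z_β = d · √n - z_{α/2}
z_β = 0.26 · √107 - 1.645
z_β = 0.26 · 10.344 - 1.645
z_β = 1.045

Power = Φ(z_β) = Φ(1.045) ≈ 0.852

Effect size d = 0.26 is small by Cohen's convention (0.2/0.5/0.8).

Threshold: power ≥ 0.80 is conventionally adequate.
Power ≈ 0.85 → the study is adequately powered (power ≥ 0.80).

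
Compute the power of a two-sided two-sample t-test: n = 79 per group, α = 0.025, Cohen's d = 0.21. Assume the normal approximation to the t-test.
Power ≈ 0.18

Power calculation (two-sample t-test, normal approximation):
z_β = d · √(n/2) - z_{α/2}
z_β = 0.21 · √(79/2) - 2.241
z_β = 0.21 · 6.285 - 2.241
z_β = -0.922

Power = Φ(z_β) = Φ(-0.922) ≈ 0.178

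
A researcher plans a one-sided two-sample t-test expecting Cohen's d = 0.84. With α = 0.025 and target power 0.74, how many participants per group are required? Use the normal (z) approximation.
n = 20 per group

Sample size formula (two-sample t-test, normal approximation):
n = 2 · ((z_α + z_β) / d)²

z_α = 1.960 (for α = 0.025, one-sided)
z_β = 0.643 (for power = 0.74)
d = 0.84

n = 2 · ((1.960 + 0.643) / 0.84)²
n = 2 · (3.099)²
n ≈ 19.21
Round up to the next whole number: n = 20 per group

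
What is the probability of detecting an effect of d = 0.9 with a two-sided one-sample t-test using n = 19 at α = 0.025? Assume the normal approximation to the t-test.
Power ≈ 0.95

Power calculation (one-sample t-test, normal approximation):
z_β = d · √n - z_{α/2}
z_β = 0.9 · √19 - 2.241
z_β = 0.9 · 4.359 - 2.241
z_β = 1.682

Power = Φ(z_β) = Φ(1.682) ≈ 0.954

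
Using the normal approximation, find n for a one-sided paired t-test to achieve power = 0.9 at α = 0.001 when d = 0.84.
n = 28 pairs

Sample size formula (paired t-test, normal approximation):
n = ((z_α + z_β) / d)²

z_α = 3.090 (for α = 0.001, one-sided)
z_β = 1.282 (for power = 0.9)
d = 0.84

n = ((3.090 + 1.282) / 0.84)²
n = (5.205)²
n ≈ 27.09
Round up to the next whole number: n = 28 pairs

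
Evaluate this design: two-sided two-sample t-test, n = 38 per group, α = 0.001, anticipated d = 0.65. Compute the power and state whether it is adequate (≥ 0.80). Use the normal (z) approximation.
Power ≈ 0.32; the study is underpowered (power < 0.80)

Power calculation (two-sample t-test, normal approximation):
z_β = d · √(n/2) - z_{α/2}
z_β = 0.65 · √(38/2) - 3.291
z_β = 0.65 · 4.359 - 3.291
z_β = -0.457

Power = Φ(z_β) = Φ(-0.457) ≈ 0.324

Effect size d = 0.65 is medium by Cohen's convention (0.2/0.5/0.8).

Threshold: power ≥ 0.80 is conventionally adequate.
Power ≈ 0.32 → the study is underpowered (power < 0.80).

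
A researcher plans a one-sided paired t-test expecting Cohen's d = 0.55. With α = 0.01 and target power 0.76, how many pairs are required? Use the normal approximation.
n = 31 pairs

Sample size formula (paired t-test, normal approximation):
n = ((z_α + z_β) / d)²

z_α = 2.326 (for α = 0.01, one-sided)
z_β = 0.706 (for power = 0.76)
d = 0.55

n = ((2.326 + 0.706) / 0.55)²
n = (5.513)²
n ≈ 30.39
Round up to the next whole number: n = 31 pairs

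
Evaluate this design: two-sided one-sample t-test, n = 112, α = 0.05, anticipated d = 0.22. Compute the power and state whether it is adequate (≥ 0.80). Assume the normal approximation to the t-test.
Power ≈ 0.64; the study is underpowered (power < 0.80)

Power calculation (one-sample t-test, normal approximation):
z_β = d · √n - z_{α/2}
z_β = 0.22 · √112 - 1.960
z_β = 0.22 · 10.583 - 1.960
z_β = 0.368

Power = Φ(z_β) = Φ(0.368) ≈ 0.644

Effect size d = 0.22 is small by Cohen's convention (0.2/0.5/0.8).

Threshold: power ≥ 0.80 is conventionally adequate.
Power ≈ 0.64 → the study is underpowered (power < 0.80).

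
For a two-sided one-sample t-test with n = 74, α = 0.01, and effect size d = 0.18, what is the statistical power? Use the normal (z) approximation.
Power ≈ 0.15

Power calculation (one-sample t-test, normal approximation):
z_β = d · √n - z_{α/2}
z_β = 0.18 · √74 - 2.576
z_β = 0.18 · 8.602 - 2.576
z_β = -1.027

Power = Φ(z_β) = Φ(-1.027) ≈ 0.152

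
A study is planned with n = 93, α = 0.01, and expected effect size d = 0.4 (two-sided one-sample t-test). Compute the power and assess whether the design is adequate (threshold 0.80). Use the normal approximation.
Power ≈ 0.90; the study is adequately powered (power ≥ 0.80)

Power calculation (one-sample t-test, normal approximation):
z_β = d · √n - z_{α/2}
z_β = 0.4 · √93 - 2.576
z_β = 0.4 · 9.644 - 2.576
z_β = 1.282

Power = Φ(z_β) = Φ(1.282) ≈ 0.900

Effect size d = 0.4 is small by Cohen's convention (0.2/0.5/0.8).

Threshold: power ≥ 0.80 is conventionally adequate.
Power ≈ 0.90 → the study is adequately powered (power ≥ 0.80).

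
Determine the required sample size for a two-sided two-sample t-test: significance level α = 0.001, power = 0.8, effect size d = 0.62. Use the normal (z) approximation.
n = 89 per group

Sample size formula (two-sample t-test, normal approximation):
n = 2 · ((z_{α/2} + z_β) / d)²

z_{α/2} = 3.291 (for α = 0.001, two-sided)
z_β = 0.842 (for power = 0.8)
d = 0.62

n = 2 · ((3.291 + 0.842) / 0.62)²
n = 2 · (6.666)²
n ≈ 88.87
Round up to the next whole number: n = 89 per group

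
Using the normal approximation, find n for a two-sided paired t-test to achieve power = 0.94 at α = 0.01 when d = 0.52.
n = 64 pairs

Sample size formula (paired t-test, normal approximation):
n = ((z_{α/2} + z_β) / d)²

z_{α/2} = 2.576 (for α = 0.01, two-sided)
z_β = 1.555 (for power = 0.94)
d = 0.52

n = ((2.576 + 1.555) / 0.52)²
n = (7.944)²
n ≈ 63.11
Round up to the next whole number: n = 64 pairs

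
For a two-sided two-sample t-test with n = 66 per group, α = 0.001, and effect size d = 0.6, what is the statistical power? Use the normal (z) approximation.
Power ≈ 0.56

Power calculation (two-sample t-test, normal approximation):
z_β = d · √(n/2) - z_{α/2}
z_β = 0.6 · √(66/2) - 3.291
z_β = 0.6 · 5.745 - 3.291
z_β = 0.156

Power = Φ(z_β) = Φ(0.156) ≈ 0.562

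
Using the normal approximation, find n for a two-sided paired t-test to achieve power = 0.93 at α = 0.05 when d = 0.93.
n = 14 pairs

Sample size formula (paired t-test, normal approximation):
n = ((z_{α/2} + z_β) / d)²

z_{α/2} = 1.960 (for α = 0.05, two-sided)
z_β = 1.476 (for power = 0.93)
d = 0.93

n = ((1.960 + 1.476) / 0.93)²
n = (3.695)²
n ≈ 13.65
Round up to the next whole number: n = 14 pairs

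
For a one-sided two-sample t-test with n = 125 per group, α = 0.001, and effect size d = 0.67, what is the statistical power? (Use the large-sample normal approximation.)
Power ≈ 0.99

Power calculation (two-sample t-test, normal approximation):
z_β = d · √(n/2) - z_α
z_β = 0.67 · √(125/2) - 3.090
z_β = 0.67 · 7.906 - 3.090
z_β = 2.207

Power = Φ(z_β) = Φ(2.207) ≈ 0.986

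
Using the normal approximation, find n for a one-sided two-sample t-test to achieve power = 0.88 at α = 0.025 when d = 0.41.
n = 117 per group

Sample size formula (two-sample t-test, normal approximation):
n = 2 · ((z_α + z_β) / d)²

z_α = 1.960 (for α = 0.025, one-sided)
z_β = 1.175 (for power = 0.88)
d = 0.41

n = 2 · ((1.960 + 1.175) / 0.41)²
n = 2 · (7.646)²
n ≈ 116.92
Round up to the next whole number: n = 117 per group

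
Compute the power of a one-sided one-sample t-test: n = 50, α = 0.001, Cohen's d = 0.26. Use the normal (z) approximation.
Power ≈ 0.11

Power calculation (one-sample t-test, normal approximation):
z_β = d · √n - z_α
z_β = 0.26 · √50 - 3.090
z_β = 0.26 · 7.071 - 3.090
z_β = -1.252

Power = Φ(z_β) = Φ(-1.252) ≈ 0.105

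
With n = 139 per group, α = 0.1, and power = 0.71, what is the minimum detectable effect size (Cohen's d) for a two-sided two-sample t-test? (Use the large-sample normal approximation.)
d ≈ 0.26

Minimum detectable effect (two-sample t-test, normal approximation):
d = (z_{α/2} + z_β) / √(n/2)
d = (1.645 + 0.553) / √(139/2)
d = 2.198 / 8.337
d ≈ 0.26

By Cohen's convention (0.2 small / 0.5 medium / 0.8 large): small effect.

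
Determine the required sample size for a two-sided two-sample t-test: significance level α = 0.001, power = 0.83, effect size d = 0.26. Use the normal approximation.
n = 534 per group

Sample size formula (two-sample t-test, normal approximation):
n = 2 · ((z_{α/2} + z_β) / d)²

z_{α/2} = 3.291 (for α = 0.001, two-sided)
z_β = 0.954 (for power = 0.83)
d = 0.26

n = 2 · ((3.291 + 0.954) / 0.26)²
n = 2 · (16.327)²
n ≈ 533.14
Round up to the next whole number: n = 534 per group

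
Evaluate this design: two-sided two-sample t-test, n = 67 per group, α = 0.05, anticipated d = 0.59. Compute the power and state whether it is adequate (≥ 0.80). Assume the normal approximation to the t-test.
Power ≈ 0.93; the study is adequately powered (power ≥ 0.80)

Power calculation (two-sample t-test, normal approximation):
z_β = d · √(n/2) - z_{α/2}
z_β = 0.59 · √(67/2) - 1.960
z_β = 0.59 · 5.788 - 1.960
z_β = 1.455

Power = Φ(z_β) = Φ(1.455) ≈ 0.927

Effect size d = 0.59 is medium by Cohen's convention (0.2/0.5/0.8).

Threshold: power ≥ 0.80 is conventionally adequate.
Power ≈ 0.93 → the study is adequately powered (power ≥ 0.80).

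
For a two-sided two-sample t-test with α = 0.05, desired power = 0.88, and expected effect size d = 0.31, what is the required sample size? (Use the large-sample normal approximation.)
n = 205 per group

Sample size formula (two-sample t-test, normal approximation):
n = 2 · ((z_{α/2} + z_β) / d)²

z_{α/2} = 1.960 (for α = 0.05, two-sided)
z_β = 1.175 (for power = 0.88)
d = 0.31

n = 2 · ((1.960 + 1.175) / 0.31)²
n = 2 · (10.113)²
n ≈ 204.55
Round up to the next whole number: n = 205 per group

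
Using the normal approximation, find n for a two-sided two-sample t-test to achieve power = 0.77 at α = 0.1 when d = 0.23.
n = 215 per group

Sample size formula (two-sample t-test, normal approximation):
n = 2 · ((z_{α/2} + z_β) / d)²

z_{α/2} = 1.645 (for α = 0.1, two-sided)
z_β = 0.739 (for power = 0.77)
d = 0.23

n = 2 · ((1.645 + 0.739) / 0.23)²
n = 2 · (10.365)²
n ≈ 214.87
Round up to the next whole number: n = 215 per group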